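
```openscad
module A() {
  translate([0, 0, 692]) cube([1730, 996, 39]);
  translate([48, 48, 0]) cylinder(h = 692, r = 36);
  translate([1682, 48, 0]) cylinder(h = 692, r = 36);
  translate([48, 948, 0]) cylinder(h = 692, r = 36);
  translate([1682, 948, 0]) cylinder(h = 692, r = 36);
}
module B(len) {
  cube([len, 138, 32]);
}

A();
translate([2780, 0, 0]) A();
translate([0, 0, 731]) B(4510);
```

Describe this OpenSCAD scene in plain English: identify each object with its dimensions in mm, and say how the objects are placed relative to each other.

A is a table: top 1730 mm (x) × 996 mm (y), 39 mm thick, upper face at z = 731 mm, on four round legs of 72 mm diameter, each leg's bounding box inset 12 mm from the nearest pair of top edges, running from z = 0 to the bottom of the top.

B is a rectangular beam 4510 mm long (x), 138 mm deep (y), 32 mm thick (z).

The beam spans the tops of two tables placed 1050 mm apart, resting at z = 731 mm.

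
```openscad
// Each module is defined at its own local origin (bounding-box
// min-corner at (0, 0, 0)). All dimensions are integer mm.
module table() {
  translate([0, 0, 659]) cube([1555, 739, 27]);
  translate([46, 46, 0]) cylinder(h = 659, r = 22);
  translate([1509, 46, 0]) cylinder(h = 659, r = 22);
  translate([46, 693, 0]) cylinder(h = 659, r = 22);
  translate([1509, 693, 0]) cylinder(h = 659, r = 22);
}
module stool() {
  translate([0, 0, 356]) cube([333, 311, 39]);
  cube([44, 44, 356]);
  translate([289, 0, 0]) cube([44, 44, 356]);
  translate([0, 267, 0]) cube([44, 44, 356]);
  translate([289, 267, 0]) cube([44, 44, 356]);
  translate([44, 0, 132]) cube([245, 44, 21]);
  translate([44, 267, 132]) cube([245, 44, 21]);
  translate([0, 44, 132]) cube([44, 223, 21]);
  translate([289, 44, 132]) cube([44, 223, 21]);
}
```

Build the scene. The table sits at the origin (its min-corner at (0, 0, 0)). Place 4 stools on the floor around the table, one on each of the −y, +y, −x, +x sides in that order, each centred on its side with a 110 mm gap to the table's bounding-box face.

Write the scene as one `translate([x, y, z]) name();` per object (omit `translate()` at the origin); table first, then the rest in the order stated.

table();
translate([611, -421, 0]) stool();
translate([611, 849, 0]) stool();
translate([-443, 214, 0]) stool();
translate([1665, 214, 0]) stool();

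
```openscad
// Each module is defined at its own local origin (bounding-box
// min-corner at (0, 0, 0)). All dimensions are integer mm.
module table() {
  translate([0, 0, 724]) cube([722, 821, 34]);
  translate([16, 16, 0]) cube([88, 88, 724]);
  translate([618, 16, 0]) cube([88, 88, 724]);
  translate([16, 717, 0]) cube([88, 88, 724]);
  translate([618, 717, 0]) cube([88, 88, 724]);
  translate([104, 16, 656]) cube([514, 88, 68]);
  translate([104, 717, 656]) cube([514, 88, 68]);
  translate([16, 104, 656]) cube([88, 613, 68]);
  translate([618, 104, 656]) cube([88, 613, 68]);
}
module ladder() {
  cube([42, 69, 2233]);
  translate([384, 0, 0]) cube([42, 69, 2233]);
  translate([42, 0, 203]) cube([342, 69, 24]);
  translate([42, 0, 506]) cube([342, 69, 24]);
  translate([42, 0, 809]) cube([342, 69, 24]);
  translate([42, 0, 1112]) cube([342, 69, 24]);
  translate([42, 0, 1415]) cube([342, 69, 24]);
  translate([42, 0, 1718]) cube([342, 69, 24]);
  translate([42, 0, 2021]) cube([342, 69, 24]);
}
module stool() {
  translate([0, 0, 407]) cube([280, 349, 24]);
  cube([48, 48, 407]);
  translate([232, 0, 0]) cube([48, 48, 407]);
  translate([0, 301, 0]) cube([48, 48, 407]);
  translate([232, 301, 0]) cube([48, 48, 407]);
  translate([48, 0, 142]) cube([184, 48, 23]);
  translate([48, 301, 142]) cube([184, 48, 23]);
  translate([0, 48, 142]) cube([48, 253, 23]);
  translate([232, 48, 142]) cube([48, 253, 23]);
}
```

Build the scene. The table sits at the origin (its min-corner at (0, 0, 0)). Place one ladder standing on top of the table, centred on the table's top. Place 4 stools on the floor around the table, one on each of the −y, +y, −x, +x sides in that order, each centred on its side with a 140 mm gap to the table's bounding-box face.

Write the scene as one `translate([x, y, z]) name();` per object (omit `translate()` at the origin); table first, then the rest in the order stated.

table();
translate([148, 376, 758]) ladder();
translate([221, -489, 0]) stool();
translate([221, 961, 0]) stool();
translate([-420, 236, 0]) stool();
translate([862, 236, 0]) stool();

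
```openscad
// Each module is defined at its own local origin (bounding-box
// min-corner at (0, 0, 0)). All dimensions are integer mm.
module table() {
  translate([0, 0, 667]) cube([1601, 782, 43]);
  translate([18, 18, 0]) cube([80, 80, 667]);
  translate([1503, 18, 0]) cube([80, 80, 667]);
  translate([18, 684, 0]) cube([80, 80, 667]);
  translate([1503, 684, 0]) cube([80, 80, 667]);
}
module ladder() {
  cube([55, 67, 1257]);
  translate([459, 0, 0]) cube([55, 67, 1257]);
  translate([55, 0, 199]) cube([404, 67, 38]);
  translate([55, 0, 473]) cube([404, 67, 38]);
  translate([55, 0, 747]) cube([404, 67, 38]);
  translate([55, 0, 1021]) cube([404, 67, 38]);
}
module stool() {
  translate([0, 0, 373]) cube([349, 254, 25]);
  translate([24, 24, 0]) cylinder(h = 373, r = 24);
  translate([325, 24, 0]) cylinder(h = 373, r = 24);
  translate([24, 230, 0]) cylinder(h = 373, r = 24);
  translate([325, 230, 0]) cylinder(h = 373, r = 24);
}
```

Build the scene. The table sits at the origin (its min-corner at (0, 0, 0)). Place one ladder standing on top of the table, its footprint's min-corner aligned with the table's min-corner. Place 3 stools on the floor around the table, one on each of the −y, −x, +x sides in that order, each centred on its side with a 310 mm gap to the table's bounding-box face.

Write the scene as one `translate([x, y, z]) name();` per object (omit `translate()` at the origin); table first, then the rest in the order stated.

table();
translate([0, 0, 710]) ladder();
translate([626, -564, 0]) stool();
translate([-659, 264, 0]) stool();
translate([1911, 264, 0]) stool();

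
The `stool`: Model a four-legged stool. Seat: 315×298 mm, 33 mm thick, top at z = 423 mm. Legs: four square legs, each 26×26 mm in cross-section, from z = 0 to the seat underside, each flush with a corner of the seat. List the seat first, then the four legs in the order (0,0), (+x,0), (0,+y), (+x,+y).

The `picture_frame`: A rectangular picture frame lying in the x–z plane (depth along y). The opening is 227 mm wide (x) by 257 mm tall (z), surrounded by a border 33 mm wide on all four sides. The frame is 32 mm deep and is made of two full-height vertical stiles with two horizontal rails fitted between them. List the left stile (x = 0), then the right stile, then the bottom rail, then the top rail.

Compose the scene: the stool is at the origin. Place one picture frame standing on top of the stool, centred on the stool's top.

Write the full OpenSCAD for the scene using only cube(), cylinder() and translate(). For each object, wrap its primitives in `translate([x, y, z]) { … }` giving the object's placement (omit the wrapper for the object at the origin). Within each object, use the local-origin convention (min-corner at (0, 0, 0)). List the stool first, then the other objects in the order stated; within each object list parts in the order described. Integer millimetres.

translate([0, 0, 390]) cube([315, 298, 33]);
cube([26, 26, 390]);
translate([289, 0, 0]) cube([26, 26, 390]);
translate([0, 272, 0]) cube([26, 26, 390]);
translate([289, 272, 0]) cube([26, 26, 390]);
translate([11, 133, 423]) {
  cube([33, 32, 323]);
  translate([260, 0, 0]) cube([33, 32, 323]);
  translate([33, 0, 0]) cube([227, 32, 33]);
  translate([33, 0, 290]) cube([227, 32, 33]);
}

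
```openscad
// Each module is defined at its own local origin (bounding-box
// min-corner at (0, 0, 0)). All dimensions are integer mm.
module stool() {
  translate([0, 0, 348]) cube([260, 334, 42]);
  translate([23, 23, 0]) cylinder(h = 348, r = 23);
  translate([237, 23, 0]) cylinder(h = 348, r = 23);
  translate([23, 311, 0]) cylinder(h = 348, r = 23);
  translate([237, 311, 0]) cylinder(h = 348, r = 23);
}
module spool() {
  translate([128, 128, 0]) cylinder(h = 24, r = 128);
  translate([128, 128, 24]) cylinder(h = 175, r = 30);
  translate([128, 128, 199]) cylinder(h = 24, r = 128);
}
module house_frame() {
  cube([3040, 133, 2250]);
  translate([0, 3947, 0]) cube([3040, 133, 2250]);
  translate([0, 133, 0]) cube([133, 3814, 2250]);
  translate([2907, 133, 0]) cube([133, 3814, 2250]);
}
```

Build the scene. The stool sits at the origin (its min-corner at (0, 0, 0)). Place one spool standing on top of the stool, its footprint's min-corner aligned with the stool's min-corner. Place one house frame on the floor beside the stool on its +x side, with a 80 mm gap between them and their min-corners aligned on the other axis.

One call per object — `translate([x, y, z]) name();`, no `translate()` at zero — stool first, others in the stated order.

stool();
translate([0, 0, 390]) spool();
translate([340, 0, 0]) house_frame();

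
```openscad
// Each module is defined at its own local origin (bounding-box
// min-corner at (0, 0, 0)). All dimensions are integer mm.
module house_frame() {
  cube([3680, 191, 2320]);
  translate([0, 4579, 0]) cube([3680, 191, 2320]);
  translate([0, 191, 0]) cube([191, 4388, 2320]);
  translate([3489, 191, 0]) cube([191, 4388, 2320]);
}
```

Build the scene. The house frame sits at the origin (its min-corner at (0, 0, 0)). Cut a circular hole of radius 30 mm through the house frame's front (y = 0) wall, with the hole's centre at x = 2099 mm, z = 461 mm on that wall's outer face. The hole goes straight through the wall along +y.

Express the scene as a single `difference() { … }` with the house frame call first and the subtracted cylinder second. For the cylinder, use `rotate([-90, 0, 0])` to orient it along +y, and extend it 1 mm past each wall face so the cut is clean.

difference() {
  house_frame();
  translate([2099, -1, 461]) rotate([-90, 0, 0]) cylinder(h = 193, r = 30);
}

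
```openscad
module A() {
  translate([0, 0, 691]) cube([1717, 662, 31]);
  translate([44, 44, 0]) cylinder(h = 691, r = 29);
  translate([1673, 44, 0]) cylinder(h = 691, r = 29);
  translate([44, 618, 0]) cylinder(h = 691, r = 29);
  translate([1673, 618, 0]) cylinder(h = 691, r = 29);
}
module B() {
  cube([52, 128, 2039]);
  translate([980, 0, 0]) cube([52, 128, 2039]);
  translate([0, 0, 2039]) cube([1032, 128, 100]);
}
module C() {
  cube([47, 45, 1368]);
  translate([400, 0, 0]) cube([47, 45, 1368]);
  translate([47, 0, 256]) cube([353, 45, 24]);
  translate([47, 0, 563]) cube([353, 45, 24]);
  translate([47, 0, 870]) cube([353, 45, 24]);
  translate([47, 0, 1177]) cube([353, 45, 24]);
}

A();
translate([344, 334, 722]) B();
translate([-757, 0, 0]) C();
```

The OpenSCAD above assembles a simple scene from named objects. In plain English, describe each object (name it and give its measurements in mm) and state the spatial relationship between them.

A is a rectangular dining table. The top is 1717×662×31 mm with its upper surface at z = 722 mm. It stands on four round legs of 58 mm diameter, each leg's bounding box inset 15 mm from the nearest pair of top edges, running from the floor to the underside of the top.

B is a door frame. The clear opening is 928 mm wide and 2039 mm high. Two 52 mm wide jambs, 128 mm deep, stand either side of the opening from the floor to the top of the opening. A 100 mm thick head sits across the top of both jambs, spanning the full outside width of the frame.

C is a straight ladder. Two 47×45 mm vertical rails, 1368 mm tall, stand 447 mm apart (outside-to-outside) with their front faces coplanar on the −y side. 4 rungs, each 45 mm deep and 24 mm tall, span between the inner faces of the rails, front faces flush with the rails. The lowest rung's underside is at z = 256 mm and rungs are spaced 307 mm apart (underside to underside).

The door frame is on top of the table. The ladder is on the floor beside the table on its −x side.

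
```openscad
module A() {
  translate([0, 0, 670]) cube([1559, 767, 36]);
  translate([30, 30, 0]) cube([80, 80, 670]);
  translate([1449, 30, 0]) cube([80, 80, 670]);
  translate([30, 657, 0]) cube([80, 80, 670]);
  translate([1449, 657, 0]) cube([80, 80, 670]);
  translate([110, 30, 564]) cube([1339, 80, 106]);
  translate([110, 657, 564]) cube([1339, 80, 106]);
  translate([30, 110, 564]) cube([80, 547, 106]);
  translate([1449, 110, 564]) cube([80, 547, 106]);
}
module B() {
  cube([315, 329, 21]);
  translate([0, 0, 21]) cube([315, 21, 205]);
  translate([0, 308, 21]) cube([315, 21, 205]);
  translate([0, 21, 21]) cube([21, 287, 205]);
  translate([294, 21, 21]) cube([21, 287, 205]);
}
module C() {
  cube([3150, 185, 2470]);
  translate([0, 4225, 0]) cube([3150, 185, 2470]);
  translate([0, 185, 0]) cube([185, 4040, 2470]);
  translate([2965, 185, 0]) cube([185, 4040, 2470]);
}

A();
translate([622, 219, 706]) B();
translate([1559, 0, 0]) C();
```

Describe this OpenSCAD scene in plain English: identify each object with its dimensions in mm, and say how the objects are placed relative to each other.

A is a table: top 1559 mm (x) × 767 mm (y), 36 mm thick, upper face at z = 706 mm, on four 80×80 mm square legs, each inset 30 mm from the nearest pair of top edges, running from z = 0 to the bottom of the top. Four apron rails, 80 mm thick and 106 mm tall, run between adjacent legs with their top edges flush with the underside of the top and their outer faces flush with the legs' outer faces.

B is an open-topped rectangular box: outside dimensions 315×329×226 mm, with a uniform wall and base thickness of 21 mm. The base is a full 315×329 slab on the floor; four walls sit on top of the base. The front and back walls (the −y and +y sides) span the full width; the two side walls fit between them.

C is a box-shaped house frame (walls only): outside footprint 3150×4410 mm, wall height 2470 mm, wall thickness 185 mm. The two y-facing walls run the full x-width; the two x-facing walls fit between the inner faces of the y-facing walls.

The open box is on top of the table, centred. The house frame is against the table's +x side, with their −y faces flush.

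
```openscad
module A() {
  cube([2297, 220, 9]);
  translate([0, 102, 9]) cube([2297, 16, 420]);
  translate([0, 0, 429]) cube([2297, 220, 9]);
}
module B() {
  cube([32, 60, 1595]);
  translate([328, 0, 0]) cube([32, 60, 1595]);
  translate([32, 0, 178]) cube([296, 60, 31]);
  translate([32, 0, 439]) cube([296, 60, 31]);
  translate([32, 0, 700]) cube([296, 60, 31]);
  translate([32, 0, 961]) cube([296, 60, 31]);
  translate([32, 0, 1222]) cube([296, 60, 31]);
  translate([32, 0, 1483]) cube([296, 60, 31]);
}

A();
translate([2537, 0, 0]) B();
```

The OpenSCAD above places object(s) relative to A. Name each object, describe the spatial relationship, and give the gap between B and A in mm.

The ladder's nearest face is 240 mm from the I-beam's +x face.

A is an I-beam. B is a ladder. The ladder is on the floor beside the I-beam on its +x side. The gap between the ladder and the I-beam is 240 mm.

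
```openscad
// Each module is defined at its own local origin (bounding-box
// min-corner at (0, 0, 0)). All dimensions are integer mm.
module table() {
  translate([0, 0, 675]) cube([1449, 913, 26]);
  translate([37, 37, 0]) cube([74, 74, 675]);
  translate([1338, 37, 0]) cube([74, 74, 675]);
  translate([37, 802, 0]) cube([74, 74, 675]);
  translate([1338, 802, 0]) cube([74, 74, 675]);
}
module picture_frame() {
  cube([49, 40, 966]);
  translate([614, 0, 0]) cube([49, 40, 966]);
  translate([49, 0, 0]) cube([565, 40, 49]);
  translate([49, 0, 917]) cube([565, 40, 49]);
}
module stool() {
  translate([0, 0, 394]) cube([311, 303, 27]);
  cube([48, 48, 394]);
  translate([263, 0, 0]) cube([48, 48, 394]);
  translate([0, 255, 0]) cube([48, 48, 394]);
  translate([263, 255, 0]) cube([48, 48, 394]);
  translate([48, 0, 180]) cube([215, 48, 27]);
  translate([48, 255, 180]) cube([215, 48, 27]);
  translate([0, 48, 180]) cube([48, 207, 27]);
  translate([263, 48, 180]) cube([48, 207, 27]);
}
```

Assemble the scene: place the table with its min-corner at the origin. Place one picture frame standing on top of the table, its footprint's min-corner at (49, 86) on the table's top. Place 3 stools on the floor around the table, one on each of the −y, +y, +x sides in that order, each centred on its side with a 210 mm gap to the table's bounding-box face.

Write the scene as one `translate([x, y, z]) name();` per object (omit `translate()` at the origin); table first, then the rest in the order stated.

table();
translate([49, 86, 701]) picture_frame();
translate([569, -513, 0]) stool();
translate([569, 1123, 0]) stool();
translate([1659, 305, 0]) stool();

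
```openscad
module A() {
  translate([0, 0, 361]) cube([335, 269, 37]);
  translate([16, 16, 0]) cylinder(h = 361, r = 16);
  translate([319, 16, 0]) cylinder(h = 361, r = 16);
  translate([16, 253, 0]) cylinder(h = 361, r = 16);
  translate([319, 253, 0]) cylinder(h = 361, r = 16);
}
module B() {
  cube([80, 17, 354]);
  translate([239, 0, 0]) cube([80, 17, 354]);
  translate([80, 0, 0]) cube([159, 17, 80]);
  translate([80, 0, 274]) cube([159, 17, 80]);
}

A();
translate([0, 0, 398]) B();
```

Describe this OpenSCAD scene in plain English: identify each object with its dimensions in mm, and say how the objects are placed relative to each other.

A is a four-legged stool. The seat is 335×269 mm, 37 mm thick, top at z = 398 mm. It stands on four round legs, each 32 mm in diameter, from z = 0 to the seat underside, each leg's axis is inset half a diameter from the nearest pair of seat edges (so the leg's bounding box is flush with the corner).

B is a rectangular picture frame lying in the x–z plane (depth along y). The opening is 159 mm wide (x) by 194 mm tall (z), surrounded by a border 80 mm wide on all four sides. The frame is 17 mm deep and is made of two full-height vertical stiles with two horizontal rails fitted between them.

The picture frame is on top of the stool.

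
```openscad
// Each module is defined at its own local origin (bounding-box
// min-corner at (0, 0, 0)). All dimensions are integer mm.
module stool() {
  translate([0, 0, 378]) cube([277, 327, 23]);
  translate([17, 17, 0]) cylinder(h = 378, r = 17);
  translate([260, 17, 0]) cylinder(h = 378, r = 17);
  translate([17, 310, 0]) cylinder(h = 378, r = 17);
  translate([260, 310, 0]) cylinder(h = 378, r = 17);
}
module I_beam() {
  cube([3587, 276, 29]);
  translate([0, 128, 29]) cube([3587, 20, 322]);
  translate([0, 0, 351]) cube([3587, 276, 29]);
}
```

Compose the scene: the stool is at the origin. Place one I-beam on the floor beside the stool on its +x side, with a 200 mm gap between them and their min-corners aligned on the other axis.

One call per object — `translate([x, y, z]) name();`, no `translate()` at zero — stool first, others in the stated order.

stool();
translate([477, 0, 0]) I_beam();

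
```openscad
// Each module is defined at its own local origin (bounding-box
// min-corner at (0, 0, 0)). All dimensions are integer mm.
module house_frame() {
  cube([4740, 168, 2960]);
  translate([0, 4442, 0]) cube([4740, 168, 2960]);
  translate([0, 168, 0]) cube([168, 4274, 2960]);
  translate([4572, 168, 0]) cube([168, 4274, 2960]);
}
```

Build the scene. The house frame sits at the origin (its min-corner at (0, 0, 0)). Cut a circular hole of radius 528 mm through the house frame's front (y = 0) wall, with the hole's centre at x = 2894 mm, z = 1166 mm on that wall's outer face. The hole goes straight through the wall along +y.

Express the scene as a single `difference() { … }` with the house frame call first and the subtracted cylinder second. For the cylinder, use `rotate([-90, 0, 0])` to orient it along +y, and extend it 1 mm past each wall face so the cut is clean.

difference() {
  house_frame();
  translate([2894, -1, 1166]) rotate([-90, 0, 0]) cylinder(h = 170, r = 528);
}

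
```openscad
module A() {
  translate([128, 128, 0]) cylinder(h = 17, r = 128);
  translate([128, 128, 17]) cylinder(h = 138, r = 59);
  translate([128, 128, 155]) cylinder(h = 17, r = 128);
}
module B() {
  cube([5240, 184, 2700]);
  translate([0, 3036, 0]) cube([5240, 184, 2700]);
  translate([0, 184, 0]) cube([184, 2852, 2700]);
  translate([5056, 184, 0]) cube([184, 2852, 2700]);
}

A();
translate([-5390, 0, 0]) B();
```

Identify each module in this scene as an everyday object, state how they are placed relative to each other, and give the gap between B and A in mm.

A is a spool. B is a house frame. The house frame is on the floor beside the spool on its −x side. The gap between the house frame and the spool is 150 mm.

The house frame's nearest face is 150 mm from the spool's −x face.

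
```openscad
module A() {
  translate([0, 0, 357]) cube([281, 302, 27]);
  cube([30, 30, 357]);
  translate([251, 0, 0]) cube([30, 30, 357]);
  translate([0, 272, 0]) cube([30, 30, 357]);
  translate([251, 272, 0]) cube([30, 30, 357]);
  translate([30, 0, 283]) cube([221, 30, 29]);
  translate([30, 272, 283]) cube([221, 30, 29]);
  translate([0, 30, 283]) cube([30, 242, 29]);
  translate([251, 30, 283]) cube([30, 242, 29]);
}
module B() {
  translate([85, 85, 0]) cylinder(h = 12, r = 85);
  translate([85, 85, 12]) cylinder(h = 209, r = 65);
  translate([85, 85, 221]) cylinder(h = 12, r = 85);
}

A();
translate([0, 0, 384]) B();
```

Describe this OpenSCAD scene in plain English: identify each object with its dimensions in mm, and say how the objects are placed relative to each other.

A is a simple wooden stool: a rectangular seat 281 mm (x) by 302 mm (y), 27 mm thick, top face at z = 384 mm, on four square legs, each 30×30 mm in cross-section. The legs rest on z = 0, each flush with a corner of the seat. Four stretchers, 30 mm wide and 29 mm tall, connect adjacent legs with their undersides at z = 283 mm, each running between the inner faces of the legs it joins and aligned with the legs' outer faces on the other axis.

B is a spool: two coaxial disc flanges of radius 85 mm and thickness 12 mm, joined by a core cylinder of radius 65 mm and height 209 mm. The lower flange rests on z = 0 and the three cylinders share a vertical axis.

The spool is on top of the stool.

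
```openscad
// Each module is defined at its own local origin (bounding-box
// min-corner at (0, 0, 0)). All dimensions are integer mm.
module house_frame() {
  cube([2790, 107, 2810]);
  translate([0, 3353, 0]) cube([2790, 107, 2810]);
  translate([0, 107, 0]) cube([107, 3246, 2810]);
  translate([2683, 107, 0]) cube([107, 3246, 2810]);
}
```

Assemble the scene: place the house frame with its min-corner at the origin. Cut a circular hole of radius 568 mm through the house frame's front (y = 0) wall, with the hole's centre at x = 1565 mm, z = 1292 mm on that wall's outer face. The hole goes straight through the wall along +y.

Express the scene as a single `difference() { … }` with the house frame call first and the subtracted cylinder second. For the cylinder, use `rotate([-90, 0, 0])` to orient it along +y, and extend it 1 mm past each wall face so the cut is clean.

difference() {
  house_frame();
  translate([1565, -1, 1292]) rotate([-90, 0, 0]) cylinder(h = 109, r = 568);
}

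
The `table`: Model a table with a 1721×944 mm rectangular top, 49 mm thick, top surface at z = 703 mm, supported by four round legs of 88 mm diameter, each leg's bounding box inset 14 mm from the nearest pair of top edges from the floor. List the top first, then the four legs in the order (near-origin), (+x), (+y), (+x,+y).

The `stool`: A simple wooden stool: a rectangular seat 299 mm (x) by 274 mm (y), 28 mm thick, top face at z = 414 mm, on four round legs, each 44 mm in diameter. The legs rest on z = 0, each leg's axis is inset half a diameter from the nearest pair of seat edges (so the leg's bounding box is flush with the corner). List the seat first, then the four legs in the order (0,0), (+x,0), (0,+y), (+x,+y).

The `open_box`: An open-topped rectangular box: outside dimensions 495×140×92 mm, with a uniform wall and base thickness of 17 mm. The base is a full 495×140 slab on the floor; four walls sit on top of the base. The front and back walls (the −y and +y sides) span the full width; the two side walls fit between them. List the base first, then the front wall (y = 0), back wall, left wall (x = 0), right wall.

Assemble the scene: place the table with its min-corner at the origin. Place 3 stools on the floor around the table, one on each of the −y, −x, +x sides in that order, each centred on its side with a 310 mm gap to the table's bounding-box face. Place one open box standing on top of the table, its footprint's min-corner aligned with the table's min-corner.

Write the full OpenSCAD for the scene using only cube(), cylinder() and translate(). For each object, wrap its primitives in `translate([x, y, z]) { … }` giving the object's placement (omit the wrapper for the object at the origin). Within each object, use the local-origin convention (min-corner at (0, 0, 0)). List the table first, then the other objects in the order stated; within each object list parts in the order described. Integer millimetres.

translate([0, 0, 654]) cube([1721, 944, 49]);
translate([58, 58, 0]) cylinder(h = 654, r = 44);
translate([1663, 58, 0]) cylinder(h = 654, r = 44);
translate([58, 886, 0]) cylinder(h = 654, r = 44);
translate([1663, 886, 0]) cylinder(h = 654, r = 44);
translate([711, -584, 0]) {
  translate([0, 0, 386]) cube([299, 274, 28]);
  translate([22, 22, 0]) cylinder(h = 386, r = 22);
  translate([277, 22, 0]) cylinder(h = 386, r = 22);
  translate([22, 252, 0]) cylinder(h = 386, r = 22);
  translate([277, 252, 0]) cylinder(h = 386, r = 22);
}
translate([-609, 335, 0]) {
  translate([0, 0, 386]) cube([299, 274, 28]);
  translate([22, 22, 0]) cylinder(h = 386, r = 22);
  translate([277, 22, 0]) cylinder(h = 386, r = 22);
  translate([22, 252, 0]) cylinder(h = 386, r = 22);
  translate([277, 252, 0]) cylinder(h = 386, r = 22);
}
translate([2031, 335, 0]) {
  translate([0, 0, 386]) cube([299, 274, 28]);
  translate([22, 22, 0]) cylinder(h = 386, r = 22);
  translate([277, 22, 0]) cylinder(h = 386, r = 22);
  translate([22, 252, 0]) cylinder(h = 386, r = 22);
  translate([277, 252, 0]) cylinder(h = 386, r = 22);
}
translate([0, 0, 703]) {
  cube([495, 140, 17]);
  translate([0, 0, 17]) cube([495, 17, 75]);
  translate([0, 123, 17]) cube([495, 17, 75]);
  translate([0, 17, 17]) cube([17, 106, 75]);
  translate([478, 17, 17]) cube([17, 106, 75]);
}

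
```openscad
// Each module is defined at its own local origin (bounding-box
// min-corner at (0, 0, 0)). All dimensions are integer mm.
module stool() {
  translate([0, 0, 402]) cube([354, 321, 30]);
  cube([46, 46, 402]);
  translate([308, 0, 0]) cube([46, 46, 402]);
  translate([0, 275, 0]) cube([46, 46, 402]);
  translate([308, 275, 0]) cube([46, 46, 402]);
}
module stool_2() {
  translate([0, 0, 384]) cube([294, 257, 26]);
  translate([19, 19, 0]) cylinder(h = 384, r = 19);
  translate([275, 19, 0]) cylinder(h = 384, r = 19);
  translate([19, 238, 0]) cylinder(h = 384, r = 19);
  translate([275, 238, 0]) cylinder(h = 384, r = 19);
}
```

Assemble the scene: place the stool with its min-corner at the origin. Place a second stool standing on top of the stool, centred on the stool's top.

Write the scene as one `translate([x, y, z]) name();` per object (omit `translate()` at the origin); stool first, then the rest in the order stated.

stool();
translate([30, 32, 432]) stool_2();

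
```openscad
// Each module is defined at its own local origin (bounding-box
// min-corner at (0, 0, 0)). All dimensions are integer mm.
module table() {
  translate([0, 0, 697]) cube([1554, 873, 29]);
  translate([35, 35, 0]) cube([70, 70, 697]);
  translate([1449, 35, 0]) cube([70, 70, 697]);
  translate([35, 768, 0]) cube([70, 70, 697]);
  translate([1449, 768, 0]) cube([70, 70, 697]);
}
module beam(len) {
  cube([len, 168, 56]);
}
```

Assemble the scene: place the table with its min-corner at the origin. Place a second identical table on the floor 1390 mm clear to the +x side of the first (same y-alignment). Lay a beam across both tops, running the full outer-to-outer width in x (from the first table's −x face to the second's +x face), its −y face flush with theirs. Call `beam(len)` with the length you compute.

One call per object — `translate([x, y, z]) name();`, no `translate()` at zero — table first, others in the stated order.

table();
translate([2944, 0, 0]) table();
translate([0, 0, 726]) beam(4498);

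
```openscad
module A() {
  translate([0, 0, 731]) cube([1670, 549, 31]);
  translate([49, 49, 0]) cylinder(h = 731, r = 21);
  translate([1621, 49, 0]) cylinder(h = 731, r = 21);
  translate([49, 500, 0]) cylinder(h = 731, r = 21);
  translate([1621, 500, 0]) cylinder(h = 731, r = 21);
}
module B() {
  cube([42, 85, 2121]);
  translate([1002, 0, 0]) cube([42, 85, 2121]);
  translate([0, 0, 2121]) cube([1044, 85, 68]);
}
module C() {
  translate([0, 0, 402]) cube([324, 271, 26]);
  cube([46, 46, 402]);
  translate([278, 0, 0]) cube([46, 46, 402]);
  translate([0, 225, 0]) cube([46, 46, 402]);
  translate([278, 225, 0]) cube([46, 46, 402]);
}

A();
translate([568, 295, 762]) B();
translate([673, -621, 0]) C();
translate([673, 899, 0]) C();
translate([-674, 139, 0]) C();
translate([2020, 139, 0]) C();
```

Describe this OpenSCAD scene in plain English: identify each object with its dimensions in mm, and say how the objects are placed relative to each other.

A is a table with a 1670×549 mm rectangular top, 31 mm thick, top surface at z = 762 mm, supported by four round legs of 42 mm diameter, each leg's bounding box inset 28 mm from the nearest pair of top edges, running from the floor.

B is a rectangular door frame: two vertical jambs of 42×85 mm section, 2121 mm tall, with a clear opening 960 mm wide between their inner faces. A header 68 mm tall and 85 mm deep lies on top of the jambs and spans the full outside width.

C is a four-legged stool. The seat is a 324×271×26 mm slab whose top surface is at z = 428 mm; four square legs, each 46×46 mm in cross-section, run from the floor (z = 0) to the underside of the seat, each flush with a corner of the seat.

The door frame is on top of the table. Four stools sit around the table at the −y, +y, −x, +x sides.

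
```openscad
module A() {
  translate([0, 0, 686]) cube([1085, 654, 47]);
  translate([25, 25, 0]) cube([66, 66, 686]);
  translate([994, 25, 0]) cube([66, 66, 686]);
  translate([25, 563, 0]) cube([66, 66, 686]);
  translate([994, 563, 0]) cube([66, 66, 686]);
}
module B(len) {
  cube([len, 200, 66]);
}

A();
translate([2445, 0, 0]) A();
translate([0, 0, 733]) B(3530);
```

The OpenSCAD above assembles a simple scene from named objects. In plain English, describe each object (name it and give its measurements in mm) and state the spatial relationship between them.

A is a table with a 1085×654 mm rectangular top, 47 mm thick, top surface at z = 733 mm, supported by four 66×66 mm square legs, each inset 25 mm from the nearest pair of top edges, running from the floor.

B is a rectangular beam 3530 mm long (x), 200 mm deep (y), 66 mm thick (z).

The beam spans the tops of two tables placed 1360 mm apart, resting at z = 733 mm.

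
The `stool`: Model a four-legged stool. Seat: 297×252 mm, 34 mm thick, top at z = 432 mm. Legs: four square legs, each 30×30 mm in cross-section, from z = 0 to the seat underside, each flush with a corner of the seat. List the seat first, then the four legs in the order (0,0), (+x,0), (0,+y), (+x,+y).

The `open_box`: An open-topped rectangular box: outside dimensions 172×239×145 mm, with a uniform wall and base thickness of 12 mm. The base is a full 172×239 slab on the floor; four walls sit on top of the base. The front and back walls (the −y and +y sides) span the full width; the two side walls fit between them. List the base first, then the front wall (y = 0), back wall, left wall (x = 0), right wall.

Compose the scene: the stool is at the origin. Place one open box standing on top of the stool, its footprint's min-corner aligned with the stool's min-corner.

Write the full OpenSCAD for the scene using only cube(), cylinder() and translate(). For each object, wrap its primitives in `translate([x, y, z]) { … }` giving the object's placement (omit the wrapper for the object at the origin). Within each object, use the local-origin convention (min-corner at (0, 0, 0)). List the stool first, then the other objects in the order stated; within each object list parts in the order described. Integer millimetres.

translate([0, 0, 398]) cube([297, 252, 34]);
cube([30, 30, 398]);
translate([267, 0, 0]) cube([30, 30, 398]);
translate([0, 222, 0]) cube([30, 30, 398]);
translate([267, 222, 0]) cube([30, 30, 398]);
translate([0, 0, 432]) {
  cube([172, 239, 12]);
  translate([0, 0, 12]) cube([172, 12, 133]);
  translate([0, 227, 12]) cube([172, 12, 133]);
  translate([0, 12, 12]) cube([12, 215, 133]);
  translate([160, 12, 12]) cube([12, 215, 133]);
}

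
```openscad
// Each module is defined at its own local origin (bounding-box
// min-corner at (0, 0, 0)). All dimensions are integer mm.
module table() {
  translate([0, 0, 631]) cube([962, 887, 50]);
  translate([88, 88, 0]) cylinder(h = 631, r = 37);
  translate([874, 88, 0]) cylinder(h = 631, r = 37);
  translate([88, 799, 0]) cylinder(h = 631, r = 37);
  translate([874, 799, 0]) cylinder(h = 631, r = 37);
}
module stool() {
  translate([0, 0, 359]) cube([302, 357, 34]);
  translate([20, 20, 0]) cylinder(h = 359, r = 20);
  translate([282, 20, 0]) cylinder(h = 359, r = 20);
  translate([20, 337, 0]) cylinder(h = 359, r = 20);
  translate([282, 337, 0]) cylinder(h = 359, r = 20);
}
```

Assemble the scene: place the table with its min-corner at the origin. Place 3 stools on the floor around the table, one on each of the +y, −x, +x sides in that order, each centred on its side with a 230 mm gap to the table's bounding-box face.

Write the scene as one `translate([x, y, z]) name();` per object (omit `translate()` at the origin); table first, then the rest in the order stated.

table();
translate([330, 1117, 0]) stool();
translate([-532, 265, 0]) stool();
translate([1192, 265, 0]) stool();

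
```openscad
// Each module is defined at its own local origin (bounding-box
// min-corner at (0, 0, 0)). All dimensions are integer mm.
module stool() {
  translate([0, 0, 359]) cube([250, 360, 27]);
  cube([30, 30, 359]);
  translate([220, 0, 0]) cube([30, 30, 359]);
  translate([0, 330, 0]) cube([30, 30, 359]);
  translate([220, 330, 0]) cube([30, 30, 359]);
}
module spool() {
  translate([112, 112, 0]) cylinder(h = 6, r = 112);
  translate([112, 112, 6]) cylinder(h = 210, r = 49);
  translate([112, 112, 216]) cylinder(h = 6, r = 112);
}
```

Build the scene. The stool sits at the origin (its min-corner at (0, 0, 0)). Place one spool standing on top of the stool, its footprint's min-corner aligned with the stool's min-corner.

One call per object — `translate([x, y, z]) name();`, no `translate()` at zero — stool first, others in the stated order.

stool();
translate([0, 0, 386]) spool();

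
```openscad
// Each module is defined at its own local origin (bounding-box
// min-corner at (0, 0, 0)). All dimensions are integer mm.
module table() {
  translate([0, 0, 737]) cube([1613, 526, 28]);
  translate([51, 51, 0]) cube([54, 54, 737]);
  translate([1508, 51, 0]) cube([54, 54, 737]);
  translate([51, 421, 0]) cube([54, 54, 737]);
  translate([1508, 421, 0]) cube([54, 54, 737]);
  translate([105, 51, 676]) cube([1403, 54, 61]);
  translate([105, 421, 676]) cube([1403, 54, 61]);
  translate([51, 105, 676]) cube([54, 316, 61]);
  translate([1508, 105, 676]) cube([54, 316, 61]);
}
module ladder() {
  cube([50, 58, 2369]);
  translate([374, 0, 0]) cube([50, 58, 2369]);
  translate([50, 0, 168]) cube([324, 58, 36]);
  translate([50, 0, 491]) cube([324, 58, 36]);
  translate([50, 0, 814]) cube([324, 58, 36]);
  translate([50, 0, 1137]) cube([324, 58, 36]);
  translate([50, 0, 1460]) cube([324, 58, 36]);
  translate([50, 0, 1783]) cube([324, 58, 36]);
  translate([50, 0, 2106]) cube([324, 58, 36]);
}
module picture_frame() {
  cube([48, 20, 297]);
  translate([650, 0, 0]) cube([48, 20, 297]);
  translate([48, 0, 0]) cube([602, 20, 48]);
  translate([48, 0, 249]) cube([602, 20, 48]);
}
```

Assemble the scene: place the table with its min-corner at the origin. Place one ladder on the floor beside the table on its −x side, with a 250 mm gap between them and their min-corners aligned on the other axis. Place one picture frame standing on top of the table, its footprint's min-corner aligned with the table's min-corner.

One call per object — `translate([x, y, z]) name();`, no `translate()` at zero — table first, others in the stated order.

table();
translate([-674, 0, 0]) ladder();
translate([0, 0, 765]) picture_frame();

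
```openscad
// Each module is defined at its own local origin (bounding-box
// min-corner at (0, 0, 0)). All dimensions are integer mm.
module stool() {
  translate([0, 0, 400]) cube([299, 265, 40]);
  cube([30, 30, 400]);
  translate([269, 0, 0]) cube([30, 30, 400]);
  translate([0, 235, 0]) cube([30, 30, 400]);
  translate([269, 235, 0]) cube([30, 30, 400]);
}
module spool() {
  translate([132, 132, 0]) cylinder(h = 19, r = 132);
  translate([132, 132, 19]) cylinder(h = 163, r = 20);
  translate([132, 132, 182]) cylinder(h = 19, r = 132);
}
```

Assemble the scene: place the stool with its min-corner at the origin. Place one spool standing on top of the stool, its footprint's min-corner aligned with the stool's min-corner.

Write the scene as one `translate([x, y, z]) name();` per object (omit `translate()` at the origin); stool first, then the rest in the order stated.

stool();
translate([0, 0, 440]) spool();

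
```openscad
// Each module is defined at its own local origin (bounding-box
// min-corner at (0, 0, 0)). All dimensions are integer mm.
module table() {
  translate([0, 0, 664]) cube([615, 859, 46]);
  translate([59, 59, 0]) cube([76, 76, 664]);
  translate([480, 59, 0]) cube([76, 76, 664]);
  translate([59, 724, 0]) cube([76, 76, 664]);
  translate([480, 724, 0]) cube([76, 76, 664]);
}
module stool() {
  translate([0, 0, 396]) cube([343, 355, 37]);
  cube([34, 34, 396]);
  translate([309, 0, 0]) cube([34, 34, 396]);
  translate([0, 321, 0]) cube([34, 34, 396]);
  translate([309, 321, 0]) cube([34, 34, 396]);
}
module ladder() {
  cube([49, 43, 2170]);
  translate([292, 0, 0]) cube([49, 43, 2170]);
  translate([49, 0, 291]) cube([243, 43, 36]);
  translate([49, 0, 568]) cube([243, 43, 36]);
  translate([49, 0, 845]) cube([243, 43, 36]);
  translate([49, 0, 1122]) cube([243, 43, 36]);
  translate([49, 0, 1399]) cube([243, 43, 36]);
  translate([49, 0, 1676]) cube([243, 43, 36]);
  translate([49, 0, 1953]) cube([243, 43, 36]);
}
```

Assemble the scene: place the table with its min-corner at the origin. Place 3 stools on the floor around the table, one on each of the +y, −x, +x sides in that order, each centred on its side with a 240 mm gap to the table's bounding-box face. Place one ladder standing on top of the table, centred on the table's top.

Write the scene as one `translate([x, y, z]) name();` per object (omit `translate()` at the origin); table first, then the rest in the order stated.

table();
translate([136, 1099, 0]) stool();
translate([-583, 252, 0]) stool();
translate([855, 252, 0]) stool();
translate([137, 408, 710]) ladder();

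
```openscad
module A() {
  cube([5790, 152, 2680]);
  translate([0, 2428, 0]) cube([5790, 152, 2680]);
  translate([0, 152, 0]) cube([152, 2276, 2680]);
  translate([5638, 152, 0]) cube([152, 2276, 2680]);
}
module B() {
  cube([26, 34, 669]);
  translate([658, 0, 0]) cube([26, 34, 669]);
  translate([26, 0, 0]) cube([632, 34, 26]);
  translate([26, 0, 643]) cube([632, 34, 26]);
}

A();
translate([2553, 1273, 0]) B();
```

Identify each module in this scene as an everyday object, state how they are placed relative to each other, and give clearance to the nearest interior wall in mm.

A is a house frame. B is a picture frame. The picture frame sits inside the house frame, centred. The clearance to the nearest interior wall is 1121 mm.

Clearances: x = 2401, y = 1121; minimum 1121 mm.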